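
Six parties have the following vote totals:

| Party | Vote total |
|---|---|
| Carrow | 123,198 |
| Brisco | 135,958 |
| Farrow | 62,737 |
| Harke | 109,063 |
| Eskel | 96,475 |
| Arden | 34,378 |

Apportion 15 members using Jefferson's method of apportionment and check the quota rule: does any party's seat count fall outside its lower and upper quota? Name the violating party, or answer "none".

Standard quotas: Carrow 3.289, Brisco 3.630, Farrow 1.675, Harke 2.912, Eskel 2.576, Arden 0.918.
Jefferson allocation: Carrow 3, Brisco 4, Farrow 1, Harke 3, Eskel 3, Arden 1.
Every allocation lies between the lower and upper quota.

none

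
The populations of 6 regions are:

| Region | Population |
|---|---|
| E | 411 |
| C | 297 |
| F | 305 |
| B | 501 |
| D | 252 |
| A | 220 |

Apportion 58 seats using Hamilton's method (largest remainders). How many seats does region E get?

12

Total 1986; standard divisor 1986/58 ≈ 34.241.
Standard quotas: E 12.003, C 8.674, F 8.907, B 14.631, D 7.360, A 6.425.
Lower quotas: E 12, C 8, F 8, B 14, D 7, A 6 (sum 55, leaving 3 seats).
Remainders in descending order: F 0.907, C 0.674, B 0.631, A 0.425, D 0.360, E 0.003.
The surplus seats go to F, C, B.
E receives 12.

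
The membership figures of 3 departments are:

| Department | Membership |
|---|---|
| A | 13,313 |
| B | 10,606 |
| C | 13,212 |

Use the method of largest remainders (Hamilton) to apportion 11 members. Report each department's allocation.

A: 4, B: 3, C: 4

Standard divisor: 37131 ÷ 11 ≈ 3375.545.
Standard quotas: A 3.9440, B 3.1420, C 3.9140.
Lower quotas: A 3, B 3, C 3 (sum 9, leaving 2 seats).
Remainders in descending order: A 0.9440, C 0.9140, B 0.1420.
The surplus seats go to A, C.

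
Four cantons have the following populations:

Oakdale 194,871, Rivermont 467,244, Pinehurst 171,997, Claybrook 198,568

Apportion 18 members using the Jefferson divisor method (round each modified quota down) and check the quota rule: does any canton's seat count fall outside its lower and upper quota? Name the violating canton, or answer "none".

Standard quotas: Oakdale 3.397, Rivermont 8.144, Pinehurst 2.998, Claybrook 3.461.
Jefferson allocation: Oakdale 3, Rivermont 9, Pinehurst 3, Claybrook 3.
Every allocation lies between the lower and upper quota.

none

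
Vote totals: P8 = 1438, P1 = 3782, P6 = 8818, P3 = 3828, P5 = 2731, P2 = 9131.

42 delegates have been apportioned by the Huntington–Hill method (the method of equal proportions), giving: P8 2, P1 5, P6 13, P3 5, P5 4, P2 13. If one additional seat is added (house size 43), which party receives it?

P3

Priority for the next seat is population ÷ (√(s·(s+1))).
Priorities: P8 587.061, P1 690.496, P6 653.634, P3 698.894, P5 610.670, P2 676.835.
Highest priority: P3.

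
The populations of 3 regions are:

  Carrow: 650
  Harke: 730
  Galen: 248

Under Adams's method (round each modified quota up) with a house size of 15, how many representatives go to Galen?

3

Standard divisor 1628/15 ≈ 108.533; standard quotas: Carrow 5.989, Harke 6.726, Galen 2.285.
Rounding up gives 6, 7, 3 = 16 seats, so the divisor must be adjusted.
With modified divisor 122.37: modified quotas Carrow 5.312, Harke 5.966, Galen 2.027.
Rounding up: Carrow 6, Harke 6, Galen 3 (total 15).
Galen receives 3.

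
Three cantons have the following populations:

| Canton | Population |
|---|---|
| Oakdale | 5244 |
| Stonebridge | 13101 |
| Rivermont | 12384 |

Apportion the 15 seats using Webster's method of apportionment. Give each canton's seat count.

Standard divisor 30729/15 ≈ 2048.6; standard quotas: Oakdale 2.560, Stonebridge 6.395, Rivermont 6.045.
Rounding to the nearest integer gives Oakdale 3, Stonebridge 6, Rivermont 6 — total 15, matching the house size, so no adjustment is needed.

Oakdale: 3; Stonebridge: 6; Rivermont: 6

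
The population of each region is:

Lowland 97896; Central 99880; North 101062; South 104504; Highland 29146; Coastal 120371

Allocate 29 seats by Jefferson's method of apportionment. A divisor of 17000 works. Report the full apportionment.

With modified divisor 17000: modified quotas Lowland 5.759, Central 5.875, North 5.945, South 6.147, Highland 1.714, Coastal 7.081.
Rounding down: Lowland 5, Central 5, North 5, South 6, Highland 1, Coastal 7 (total 29).

Lowland 5; Central 5; North 5; South 6; Highland 1; Coastal 7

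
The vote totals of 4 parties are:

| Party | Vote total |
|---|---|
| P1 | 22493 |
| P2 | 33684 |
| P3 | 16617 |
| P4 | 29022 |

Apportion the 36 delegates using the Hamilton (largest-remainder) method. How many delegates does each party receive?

The standard divisor is 101816/36 ≈ 2828.222.
Standard quotas: P1 7.9531, P2 11.9100, P3 5.8754, P4 10.2616.
Lower quotas: P1 7, P2 11, P3 5, P4 10 (sum 33, leaving 3 seats).
Remainders in descending order: P1 0.9531, P2 0.9100, P3 0.8754, P4 0.2616.
The surplus seats go to P1, P2, P3.

P1 8, P2 12, P3 6, P4 10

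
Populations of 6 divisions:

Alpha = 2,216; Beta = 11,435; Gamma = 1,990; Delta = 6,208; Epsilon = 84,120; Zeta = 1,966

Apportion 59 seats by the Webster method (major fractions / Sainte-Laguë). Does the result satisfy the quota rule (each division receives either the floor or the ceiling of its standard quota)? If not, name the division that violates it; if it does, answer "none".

Standard quotas: Alpha 1.211, Beta 6.251, Gamma 1.088, Delta 3.393, Epsilon 45.982, Zeta 1.075.
Webster allocation: Alpha 1, Beta 6, Gamma 1, Delta 3, Epsilon 47, Zeta 1.
Epsilon has quota 45.982 (lower 45, upper 46) but receives 47 — outside the quota interval.

Epsilon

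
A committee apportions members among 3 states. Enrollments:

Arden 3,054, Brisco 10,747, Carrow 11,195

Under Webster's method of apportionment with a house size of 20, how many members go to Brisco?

Standard divisor 24996/20 ≈ 1249.8; standard quotas: Arden 2.444, Brisco 8.599, Carrow 8.957.
Rounding to the nearest integer gives Arden 2, Brisco 9, Carrow 9 — total 20, matching the house size, so no adjustment is needed.
Brisco receives 9.

9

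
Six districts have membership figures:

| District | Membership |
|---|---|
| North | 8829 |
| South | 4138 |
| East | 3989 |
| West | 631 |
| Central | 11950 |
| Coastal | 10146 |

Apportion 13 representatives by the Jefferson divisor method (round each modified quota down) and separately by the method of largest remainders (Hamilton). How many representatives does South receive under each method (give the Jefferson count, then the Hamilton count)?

1 and 2

Jefferson: North 3, South 1, East 1, West 0, Central 4, Coastal 4.
Hamilton: North 3, South 2, East 1, West 0, Central 4, Coastal 3.
South gets 1 under Jefferson and 2 under Hamilton.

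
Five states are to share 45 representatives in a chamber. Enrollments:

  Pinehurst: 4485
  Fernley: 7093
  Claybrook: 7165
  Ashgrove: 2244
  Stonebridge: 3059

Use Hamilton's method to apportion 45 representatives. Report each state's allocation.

The standard divisor is 24046/45 ≈ 534.356.
Standard quotas: Pinehurst 8.3933, Fernley 13.2739, Claybrook 13.4087, Ashgrove 4.1995, Stonebridge 5.7247.
Lower quotas: Pinehurst 8, Fernley 13, Claybrook 13, Ashgrove 4, Stonebridge 5 (sum 43, leaving 2 seats).
Remainders in descending order: Stonebridge 0.7247, Claybrook 0.4087, Pinehurst 0.3933, Fernley 0.2739, Ashgrove 0.1995.
The surplus seats go to Stonebridge, Claybrook.

Pinehurst=8, Fernley=13, Claybrook=14, Ashgrove=4, Stonebridge=6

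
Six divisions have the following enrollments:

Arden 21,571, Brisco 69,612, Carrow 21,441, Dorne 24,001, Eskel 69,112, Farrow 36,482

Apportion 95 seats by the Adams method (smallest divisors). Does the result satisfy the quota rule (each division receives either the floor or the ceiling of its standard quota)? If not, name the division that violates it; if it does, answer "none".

Standard quotas: Arden 8.460, Brisco 27.302, Carrow 8.409, Dorne 9.413, Eskel 27.106, Farrow 14.308.
Adams allocation: Arden 9, Brisco 27, Carrow 9, Dorne 10, Eskel 26, Farrow 14.
Eskel has quota 27.106 (lower 27, upper 28) but receives 26 — outside the quota interval.

Eskel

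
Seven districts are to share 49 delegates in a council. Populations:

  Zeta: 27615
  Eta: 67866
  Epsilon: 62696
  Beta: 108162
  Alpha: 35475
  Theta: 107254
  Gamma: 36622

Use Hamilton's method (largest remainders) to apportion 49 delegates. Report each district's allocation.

Total 445690; standard divisor 445690/49 ≈ 9095.714.
Standard quotas: Zeta 3.0360, Eta 7.4613, Epsilon 6.8929, Beta 11.8915, Alpha 3.9002, Theta 11.7917, Gamma 4.0263.
Lower quotas: Zeta 3, Eta 7, Epsilon 6, Beta 11, Alpha 3, Theta 11, Gamma 4 (sum 45, leaving 4 seats).
Remainders in descending order: Alpha 0.9002, Epsilon 0.8929, Beta 0.8915, Theta 0.7917, Eta 0.4613, Zeta 0.0360, Gamma 0.0263.
The surplus seats go to Alpha, Epsilon, Beta, Theta.

Zeta 3, Eta 7, Epsilon 7, Beta 12, Alpha 4, Theta 12, Gamma 4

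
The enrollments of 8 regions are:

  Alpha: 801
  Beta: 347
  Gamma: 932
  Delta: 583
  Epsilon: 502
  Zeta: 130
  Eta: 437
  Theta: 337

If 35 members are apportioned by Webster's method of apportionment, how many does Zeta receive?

1

Standard divisor 4069/35 ≈ 116.257; standard quotas: Alpha 6.890, Beta 2.985, Gamma 8.017, Delta 5.015, Epsilon 4.318, Zeta 1.118, Eta 3.759, Theta 2.899.
Rounding to the nearest integer gives Alpha 7, Beta 3, Gamma 8, Delta 5, Epsilon 4, Zeta 1, Eta 4, Theta 3 — total 35, matching the house size, so no adjustment is needed.
Zeta receives 1.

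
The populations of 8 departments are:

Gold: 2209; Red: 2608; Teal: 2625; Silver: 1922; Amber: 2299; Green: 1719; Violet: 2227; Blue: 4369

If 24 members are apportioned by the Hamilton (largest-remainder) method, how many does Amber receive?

3

Standard divisor: 19978 ÷ 24 ≈ 832.417.
Standard quotas: Gold 2.654, Red 3.133, Teal 3.153, Silver 2.309, Amber 2.762, Green 2.065, Violet 2.675, Blue 5.249.
Lower quotas: Gold 2, Red 3, Teal 3, Silver 2, Amber 2, Green 2, Violet 2, Blue 5 (sum 21, leaving 3 seats).
Remainders in descending order: Amber 0.762, Violet 0.675, Gold 0.654, Silver 0.309, Blue 0.249, Teal 0.153, Red 0.133, Green 0.065.
Largest remainders: Amber, Violet, Gold receive the extra seats.
Amber receives 3.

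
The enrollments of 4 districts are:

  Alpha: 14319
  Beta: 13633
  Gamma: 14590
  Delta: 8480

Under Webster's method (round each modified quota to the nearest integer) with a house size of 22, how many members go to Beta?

6

Standard divisor 51022/22 ≈ 2319.182; standard quotas: Alpha 6.174, Beta 5.878, Gamma 6.291, Delta 3.656.
Rounding to the nearest integer gives Alpha 6, Beta 6, Gamma 6, Delta 4 — total 22, matching the house size, so no adjustment is needed.
Beta receives 6.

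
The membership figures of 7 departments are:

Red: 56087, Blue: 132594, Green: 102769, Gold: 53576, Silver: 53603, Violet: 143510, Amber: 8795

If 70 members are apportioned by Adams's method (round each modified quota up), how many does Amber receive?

2

Standard divisor 550934/70 ≈ 7870.486; standard quotas: Red 7.126, Blue 16.847, Green 13.058, Gold 6.807, Silver 6.811, Violet 18.234, Amber 1.117.
Rounding up gives 8, 17, 14, 7, 7, 19, 2 = 74 seats, so the divisor must be adjusted.
With modified divisor 8400: modified quotas Red 6.677, Blue 15.785, Green 12.234, Gold 6.378, Silver 6.381, Violet 17.085, Amber 1.047.
Rounding up: Red 7, Blue 16, Green 13, Gold 7, Silver 7, Violet 18, Amber 2 (total 70).
Amber receives 2.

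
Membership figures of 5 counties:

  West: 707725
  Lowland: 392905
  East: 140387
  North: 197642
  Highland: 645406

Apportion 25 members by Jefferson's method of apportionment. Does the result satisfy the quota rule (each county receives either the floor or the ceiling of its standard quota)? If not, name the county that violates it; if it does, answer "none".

Standard quotas: West 8.490, Lowland 4.713, East 1.684, North 2.371, Highland 7.742.
Jefferson allocation: West 9, Lowland 5, East 1, North 2, Highland 8.
Every allocation lies between the lower and upper quota.

none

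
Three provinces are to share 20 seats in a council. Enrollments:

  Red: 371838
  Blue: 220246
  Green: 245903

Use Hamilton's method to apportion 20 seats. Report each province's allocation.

Red 9; Blue 5; Green 6

Standard divisor: 837987 ÷ 20 ≈ 41899.35.
Standard quotas: Red 8.8746, Blue 5.2565, Green 5.8689.
Lower quotas: Red 8, Blue 5, Green 5 (sum 18, leaving 2 seats).
Remainders in descending order: Red 0.8746, Green 0.8689, Blue 0.2565.
The surplus seats go to Red, Green.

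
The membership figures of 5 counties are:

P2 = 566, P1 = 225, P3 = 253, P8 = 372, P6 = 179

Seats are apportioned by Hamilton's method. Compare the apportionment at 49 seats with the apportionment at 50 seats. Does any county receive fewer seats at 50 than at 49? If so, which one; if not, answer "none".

P6

At 49 seats: P2 17, P1 7, P3 8, P8 11, P6 6.
At 50 seats: P2 18, P1 7, P3 8, P8 12, P6 5.
P6 drops from 6 to 5.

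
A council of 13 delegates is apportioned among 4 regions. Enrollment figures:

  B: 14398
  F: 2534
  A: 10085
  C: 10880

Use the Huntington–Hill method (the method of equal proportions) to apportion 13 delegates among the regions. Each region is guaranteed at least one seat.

With divisor 3026: modified quotas B 4.758, F 0.837, A 3.333, C 3.596.
Geometric-mean thresholds: B √(4·5)=4.472, F (min 1), A √(3·4)=3.464, C √(3·4)=3.464.
Each quota rounded against its threshold gives B 5, F 1, A 3, C 4 (total 13).

B: 5, F: 1, A: 3, C: 4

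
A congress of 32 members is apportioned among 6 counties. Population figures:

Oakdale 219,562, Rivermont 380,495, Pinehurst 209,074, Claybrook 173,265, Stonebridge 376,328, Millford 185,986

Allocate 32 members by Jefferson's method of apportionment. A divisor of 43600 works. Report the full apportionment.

With modified divisor 43600: modified quotas Oakdale 5.036, Rivermont 8.727, Pinehurst 4.795, Claybrook 3.974, Stonebridge 8.631, Millford 4.266.
Rounding down: Oakdale 5, Rivermont 8, Pinehurst 4, Claybrook 3, Stonebridge 8, Millford 4 (total 32).

Oakdale 5; Rivermont 8; Pinehurst 4; Claybrook 3; Stonebridge 8; Millford 4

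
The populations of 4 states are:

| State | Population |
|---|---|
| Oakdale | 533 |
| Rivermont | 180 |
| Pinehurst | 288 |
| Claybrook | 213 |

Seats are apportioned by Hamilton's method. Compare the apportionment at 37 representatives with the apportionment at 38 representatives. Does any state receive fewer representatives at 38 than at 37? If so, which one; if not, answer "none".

At 37 seats: Oakdale 16, Rivermont 5, Pinehurst 9, Claybrook 7.
At 38 seats: Oakdale 17, Rivermont 5, Pinehurst 9, Claybrook 7.
No state's allocation decreased.

none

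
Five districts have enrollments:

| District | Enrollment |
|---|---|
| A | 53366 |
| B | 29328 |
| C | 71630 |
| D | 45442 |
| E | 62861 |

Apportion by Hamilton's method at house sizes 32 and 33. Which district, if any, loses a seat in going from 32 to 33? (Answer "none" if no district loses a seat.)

B

At 32 seats: A 6, B 4, C 9, D 5, E 8.
At 33 seats: A 7, B 3, C 9, D 6, E 8.
B drops from 4 to 3.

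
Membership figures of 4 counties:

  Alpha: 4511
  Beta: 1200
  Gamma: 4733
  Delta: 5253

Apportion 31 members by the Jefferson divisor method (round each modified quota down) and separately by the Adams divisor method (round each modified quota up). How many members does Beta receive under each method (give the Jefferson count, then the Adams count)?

Jefferson: Alpha 9, Beta 2, Gamma 9, Delta 11.
Adams: Alpha 9, Beta 3, Gamma 9, Delta 10.
Beta gets 2 under Jefferson and 3 under Adams.

2 and 3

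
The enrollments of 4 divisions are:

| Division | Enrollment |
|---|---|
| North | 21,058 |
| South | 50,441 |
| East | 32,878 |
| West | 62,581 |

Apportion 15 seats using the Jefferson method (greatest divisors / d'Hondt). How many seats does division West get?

Standard divisor 166958/15 ≈ 11130.533; standard quotas: North 1.892, South 4.532, East 2.954, West 5.622.
Rounding down gives 1, 4, 2, 5 = 12 seats, so the divisor must be adjusted.
With modified divisor 10300: modified quotas North 2.044, South 4.897, East 3.192, West 6.076.
Rounding down: North 2, South 4, East 3, West 6 (total 15).
West receives 6.

6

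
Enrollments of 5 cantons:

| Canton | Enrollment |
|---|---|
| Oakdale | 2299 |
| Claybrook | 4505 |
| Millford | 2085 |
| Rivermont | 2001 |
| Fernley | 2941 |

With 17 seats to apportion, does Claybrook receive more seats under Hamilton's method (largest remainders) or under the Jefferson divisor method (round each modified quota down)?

Hamilton: Oakdale 3, Claybrook 5, Millford 3, Rivermont 2, Fernley 4.
Jefferson: Oakdale 3, Claybrook 6, Millford 2, Rivermont 2, Fernley 4.
Claybrook gets 5 under Hamilton and 6 under Jefferson.

Jefferson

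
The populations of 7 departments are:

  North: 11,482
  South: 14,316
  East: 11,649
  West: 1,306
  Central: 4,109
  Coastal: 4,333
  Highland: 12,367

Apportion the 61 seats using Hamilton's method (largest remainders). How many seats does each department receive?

North 12; South 15; East 12; West 1; Central 4; Coastal 4; Highland 13

Standard divisor: 59562 ÷ 61 ≈ 976.426.
Standard quotas: North 11.7592, South 14.6616, East 11.9302, West 1.3375, Central 4.2082, Coastal 4.4376, Highland 12.6656.
Lower quotas: North 11, South 14, East 11, West 1, Central 4, Coastal 4, Highland 12 (sum 57, leaving 4 seats).
Remainders in descending order: East 0.9302, North 0.7592, Highland 0.6656, South 0.6616, Coastal 0.4376, West 0.3375, Central 0.2082.
Largest remainders: East, North, Highland, South receive the extra seats.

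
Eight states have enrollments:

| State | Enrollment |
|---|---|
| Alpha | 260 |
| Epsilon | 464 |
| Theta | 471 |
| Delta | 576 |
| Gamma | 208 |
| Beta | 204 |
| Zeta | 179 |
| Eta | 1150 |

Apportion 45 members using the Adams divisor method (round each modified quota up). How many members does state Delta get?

Standard divisor 3512/45 ≈ 78.044; standard quotas: Alpha 3.331, Epsilon 5.945, Theta 6.035, Delta 7.380, Gamma 2.665, Beta 2.614, Zeta 2.294, Eta 14.735.
Rounding up gives 4, 6, 7, 8, 3, 3, 3, 15 = 49 seats, so the divisor must be adjusted.
With modified divisor 88: modified quotas Alpha 2.955, Epsilon 5.273, Theta 5.352, Delta 6.545, Gamma 2.364, Beta 2.318, Zeta 2.034, Eta 13.068.
Rounding up: Alpha 3, Epsilon 6, Theta 6, Delta 7, Gamma 3, Beta 3, Zeta 3, Eta 14 (total 45).
Delta receives 7.

7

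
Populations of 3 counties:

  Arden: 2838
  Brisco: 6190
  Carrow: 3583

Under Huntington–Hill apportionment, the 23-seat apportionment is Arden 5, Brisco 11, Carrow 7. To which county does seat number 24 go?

Priority for the next seat is population ÷ (√(s·(s+1))).
Priorities: Arden 518.146, Brisco 538.770, Carrow 478.799.
Highest priority: Brisco.

Brisco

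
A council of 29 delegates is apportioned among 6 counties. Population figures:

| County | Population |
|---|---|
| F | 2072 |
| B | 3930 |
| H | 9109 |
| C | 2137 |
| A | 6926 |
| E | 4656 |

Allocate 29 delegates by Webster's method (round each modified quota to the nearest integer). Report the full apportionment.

F=2; B=4; H=9; C=2; A=7; E=5

Standard divisor 28830/29 ≈ 994.138; standard quotas: F 2.084, B 3.953, H 9.163, C 2.150, A 6.967, E 4.683.
Rounding to the nearest integer gives F 2, B 4, H 9, C 2, A 7, E 5 — total 29, matching the house size, so no adjustment is needed.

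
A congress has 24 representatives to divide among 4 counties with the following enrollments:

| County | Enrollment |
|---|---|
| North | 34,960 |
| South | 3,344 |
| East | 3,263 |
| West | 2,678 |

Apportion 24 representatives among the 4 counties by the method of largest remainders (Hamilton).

Standard divisor: 44245 ÷ 24 ≈ 1843.542.
Standard quotas: North 18.9635, South 1.8139, East 1.7700, West 1.4526.
Lower quotas: North 18, South 1, East 1, West 1 (sum 21, leaving 3 seats).
Remainders in descending order: North 0.9635, South 0.8139, East 0.7700, West 0.4526.
Largest remainders: North, South, East receive the extra seats.

North: 19; South: 2; East: 2; West: 1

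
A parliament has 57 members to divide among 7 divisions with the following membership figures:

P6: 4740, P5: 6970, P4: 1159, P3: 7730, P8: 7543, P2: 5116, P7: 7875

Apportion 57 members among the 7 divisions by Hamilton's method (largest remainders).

The standard divisor is 41133/57 ≈ 721.632.
Standard quotas: P6 6.5684, P5 9.6587, P4 1.6061, P3 10.7118, P8 10.4527, P2 7.0895, P7 10.9128.
Lower quotas: P6 6, P5 9, P4 1, P3 10, P8 10, P2 7, P7 10 (sum 53, leaving 4 seats).
Remainders in descending order: P7 0.9128, P3 0.7118, P5 0.6587, P4 0.6061, P6 0.5684, P8 0.4527, P2 0.0895.
The surplus seats go to P7, P3, P5, P4.

P6 6; P5 10; P4 2; P3 11; P8 10; P2 7; P7 11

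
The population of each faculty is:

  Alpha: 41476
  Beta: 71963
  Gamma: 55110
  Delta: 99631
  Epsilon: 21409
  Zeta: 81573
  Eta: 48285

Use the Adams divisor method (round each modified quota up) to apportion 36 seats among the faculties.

Standard divisor 419447/36 ≈ 11651.306; standard quotas: Alpha 3.560, Beta 6.176, Gamma 4.730, Delta 8.551, Epsilon 1.837, Zeta 7.001, Eta 4.144.
Rounding up gives 4, 7, 5, 9, 2, 8, 5 = 40 seats, so the divisor must be adjusted.
With modified divisor 13000: modified quotas Alpha 3.190, Beta 5.536, Gamma 4.239, Delta 7.664, Epsilon 1.647, Zeta 6.275, Eta 3.714.
Rounding up: Alpha 4, Beta 6, Gamma 5, Delta 8, Epsilon 2, Zeta 7, Eta 4 (total 36).

Alpha=4, Beta=6, Gamma=5, Delta=8, Epsilon=2, Zeta=7, Eta=4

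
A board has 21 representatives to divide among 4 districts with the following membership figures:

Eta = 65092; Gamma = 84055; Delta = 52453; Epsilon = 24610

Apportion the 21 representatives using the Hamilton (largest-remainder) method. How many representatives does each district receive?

Standard divisor: 226210 ÷ 21 ≈ 10771.905.
Standard quotas: Eta 6.0428, Gamma 7.8032, Delta 4.8694, Epsilon 2.2846.
Lower quotas: Eta 6, Gamma 7, Delta 4, Epsilon 2 (sum 19, leaving 2 seats).
Remainders in descending order: Delta 0.8694, Gamma 0.8032, Epsilon 0.2846, Eta 0.0428.
Largest remainders: Delta, Gamma receive the extra seats.

Eta 6, Gamma 8, Delta 5, Epsilon 2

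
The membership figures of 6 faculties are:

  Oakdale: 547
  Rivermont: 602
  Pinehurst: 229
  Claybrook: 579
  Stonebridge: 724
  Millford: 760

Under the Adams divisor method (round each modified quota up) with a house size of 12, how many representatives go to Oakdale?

2

Standard divisor 3441/12 ≈ 286.75; standard quotas: Oakdale 1.908, Rivermont 2.099, Pinehurst 0.799, Claybrook 2.019, Stonebridge 2.525, Millford 2.650.
Rounding up gives 2, 3, 1, 3, 3, 3 = 15 seats, so the divisor must be adjusted.
With modified divisor 370: modified quotas Oakdale 1.478, Rivermont 1.627, Pinehurst 0.619, Claybrook 1.565, Stonebridge 1.957, Millford 2.054.
Rounding up: Oakdale 2, Rivermont 2, Pinehurst 1, Claybrook 2, Stonebridge 2, Millford 3 (total 12).
Oakdale receives 2.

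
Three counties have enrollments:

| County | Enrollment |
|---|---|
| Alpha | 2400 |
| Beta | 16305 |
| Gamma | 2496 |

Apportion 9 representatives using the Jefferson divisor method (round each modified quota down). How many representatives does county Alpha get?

1

Standard divisor 21201/9 ≈ 2355.667; standard quotas: Alpha 1.019, Beta 6.922, Gamma 1.060.
Rounding down gives 1, 6, 1 = 8 seats, so the divisor must be adjusted.
With modified divisor 2200: modified quotas Alpha 1.091, Beta 7.411, Gamma 1.135.
Rounding down: Alpha 1, Beta 7, Gamma 1 (total 9).
Alpha receives 1.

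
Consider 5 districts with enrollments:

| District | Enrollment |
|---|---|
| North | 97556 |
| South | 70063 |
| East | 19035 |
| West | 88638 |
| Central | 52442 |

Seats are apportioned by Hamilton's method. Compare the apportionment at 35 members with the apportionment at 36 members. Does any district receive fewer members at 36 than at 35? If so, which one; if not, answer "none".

At 35 seats: North 10, South 8, East 2, West 9, Central 6.
At 36 seats: North 11, South 7, East 2, West 10, Central 6.
South drops from 8 to 7.

South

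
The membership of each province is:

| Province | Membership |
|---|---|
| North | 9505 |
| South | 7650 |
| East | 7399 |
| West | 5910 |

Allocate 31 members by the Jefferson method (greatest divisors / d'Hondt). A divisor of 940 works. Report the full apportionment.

North 10; South 8; East 7; West 6

With modified divisor 940: modified quotas North 10.112, South 8.138, East 7.871, West 6.287.
Rounding down: North 10, South 8, East 7, West 6 (total 31).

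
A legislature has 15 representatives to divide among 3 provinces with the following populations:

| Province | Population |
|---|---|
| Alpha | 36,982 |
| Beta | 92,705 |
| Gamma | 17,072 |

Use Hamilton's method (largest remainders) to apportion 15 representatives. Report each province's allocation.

The standard divisor is 146759/15 ≈ 9783.933.
Standard quotas: Alpha 3.7799, Beta 9.4752, Gamma 1.7449.
Lower quotas: Alpha 3, Beta 9, Gamma 1 (sum 13, leaving 2 seats).
Remainders in descending order: Alpha 0.7799, Gamma 0.7449, Beta 0.4752.
Largest remainders: Alpha, Gamma receive the extra seats.

Alpha: 4, Beta: 9, Gamma: 2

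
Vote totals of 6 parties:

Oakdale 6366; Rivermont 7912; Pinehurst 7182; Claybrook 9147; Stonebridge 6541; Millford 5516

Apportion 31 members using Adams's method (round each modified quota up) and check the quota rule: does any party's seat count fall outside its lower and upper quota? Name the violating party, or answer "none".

Standard quotas: Oakdale 4.626, Rivermont 5.749, Pinehurst 5.218, Claybrook 6.646, Stonebridge 4.753, Millford 4.008.
Adams allocation: Oakdale 5, Rivermont 6, Pinehurst 5, Claybrook 6, Stonebridge 5, Millford 4.
Every allocation lies between the lower and upper quota.

none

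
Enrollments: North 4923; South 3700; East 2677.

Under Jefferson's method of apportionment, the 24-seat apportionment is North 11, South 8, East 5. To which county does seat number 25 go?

East

Priority for the next seat is population ÷ (current seats + 1).
Priorities: North 410.250, South 411.111, East 446.167.
Highest priority: East.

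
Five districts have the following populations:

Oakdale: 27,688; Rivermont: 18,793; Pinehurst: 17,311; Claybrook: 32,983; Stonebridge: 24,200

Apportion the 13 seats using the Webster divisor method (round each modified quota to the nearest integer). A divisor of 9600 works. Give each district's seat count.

With modified divisor 9600: modified quotas Oakdale 2.884, Rivermont 1.958, Pinehurst 1.803, Claybrook 3.436, Stonebridge 2.521.
Rounding to the nearest integer: Oakdale 3, Rivermont 2, Pinehurst 2, Claybrook 3, Stonebridge 3 (total 13).

Oakdale 3, Rivermont 2, Pinehurst 2, Claybrook 3, Stonebridge 3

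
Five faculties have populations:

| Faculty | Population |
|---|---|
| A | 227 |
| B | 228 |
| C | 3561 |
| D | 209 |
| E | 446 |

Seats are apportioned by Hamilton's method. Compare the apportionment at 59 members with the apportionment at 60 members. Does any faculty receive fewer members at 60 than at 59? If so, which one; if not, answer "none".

At 59 seats: A 3, B 3, C 45, D 3, E 5.
At 60 seats: A 3, B 3, C 46, D 2, E 6.
D drops from 3 to 2.

D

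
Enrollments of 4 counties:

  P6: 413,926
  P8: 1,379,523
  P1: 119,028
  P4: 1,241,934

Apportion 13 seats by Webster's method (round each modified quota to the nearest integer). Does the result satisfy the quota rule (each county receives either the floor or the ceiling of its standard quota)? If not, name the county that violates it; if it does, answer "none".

none

Standard quotas: P6 1.706, P8 5.685, P1 0.491, P4 5.118.
Webster allocation: P6 2, P8 6, P1 0, P4 5.
Every allocation lies between the lower and upper quota.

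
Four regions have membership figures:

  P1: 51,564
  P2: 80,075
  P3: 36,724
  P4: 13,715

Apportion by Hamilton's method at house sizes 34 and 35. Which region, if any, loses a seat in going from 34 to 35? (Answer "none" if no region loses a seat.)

At 34 seats: P1 10, P2 15, P3 7, P4 2.
At 35 seats: P1 10, P2 15, P3 7, P4 3.
No region's allocation decreased.

none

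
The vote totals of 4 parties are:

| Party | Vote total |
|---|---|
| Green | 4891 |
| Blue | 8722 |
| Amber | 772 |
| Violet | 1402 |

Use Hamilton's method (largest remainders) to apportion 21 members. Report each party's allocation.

Green=6, Blue=12, Amber=1, Violet=2

The standard divisor is 15787/21 ≈ 751.762.
Standard quotas: Green 6.5060, Blue 11.6021, Amber 1.0269, Violet 1.8650.
Lower quotas: Green 6, Blue 11, Amber 1, Violet 1 (sum 19, leaving 2 seats).
Remainders in descending order: Violet 0.8650, Blue 0.6021, Green 0.5060, Amber 0.0269.
Largest remainders: Violet, Blue receive the extra seats.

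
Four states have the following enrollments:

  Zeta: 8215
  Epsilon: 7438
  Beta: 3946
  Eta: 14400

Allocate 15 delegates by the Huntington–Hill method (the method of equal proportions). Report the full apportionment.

With divisor 2297: modified quotas Zeta 3.576, Epsilon 3.238, Beta 1.718, Eta 6.269.
Geometric-mean thresholds: Zeta √(3·4)=3.464, Epsilon √(3·4)=3.464, Beta √(1·2)=1.414, Eta √(6·7)=6.481.
Each quota rounded against its threshold gives Zeta 4, Epsilon 3, Beta 2, Eta 6 (total 15).

Zeta 4; Epsilon 3; Beta 2; Eta 6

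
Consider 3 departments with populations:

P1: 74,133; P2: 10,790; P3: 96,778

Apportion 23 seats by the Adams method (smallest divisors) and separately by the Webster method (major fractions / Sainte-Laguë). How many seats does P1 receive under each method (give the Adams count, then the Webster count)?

Adams: P1 9, P2 2, P3 12.
Webster: P1 10, P2 1, P3 12.
P1 gets 9 under Adams and 10 under Webster.

9 and 10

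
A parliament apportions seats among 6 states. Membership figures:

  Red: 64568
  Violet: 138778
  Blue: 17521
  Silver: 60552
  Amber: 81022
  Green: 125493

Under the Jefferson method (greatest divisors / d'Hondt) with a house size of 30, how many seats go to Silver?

3

Standard divisor 487934/30 ≈ 16264.467; standard quotas: Red 3.970, Violet 8.533, Blue 1.077, Silver 3.723, Amber 4.982, Green 7.716.
Rounding down gives 3, 8, 1, 3, 4, 7 = 26 seats, so the divisor must be adjusted.
With modified divisor 15300: modified quotas Red 4.220, Violet 9.070, Blue 1.145, Silver 3.958, Amber 5.296, Green 8.202.
Rounding down: Red 4, Violet 9, Blue 1, Silver 3, Amber 5, Green 8 (total 30).
Silver receives 3.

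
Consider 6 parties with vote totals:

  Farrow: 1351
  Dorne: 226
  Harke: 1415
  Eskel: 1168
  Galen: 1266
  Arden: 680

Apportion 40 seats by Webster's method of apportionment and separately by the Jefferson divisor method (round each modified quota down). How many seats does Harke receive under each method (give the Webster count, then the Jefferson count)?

9 and 10

Webster: Farrow 9, Dorne 1, Harke 9, Eskel 8, Galen 8, Arden 5.
Jefferson: Farrow 9, Dorne 1, Harke 10, Eskel 8, Galen 8, Arden 4.
Harke gets 9 under Webster and 10 under Jefferson.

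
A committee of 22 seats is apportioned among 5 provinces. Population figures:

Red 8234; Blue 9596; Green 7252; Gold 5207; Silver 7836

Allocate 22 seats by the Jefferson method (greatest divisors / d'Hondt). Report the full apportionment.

Standard divisor 38125/22 ≈ 1732.955; standard quotas: Red 4.751, Blue 5.537, Green 4.185, Gold 3.005, Silver 4.522.
Rounding down gives 4, 5, 4, 3, 4 = 20 seats, so the divisor must be adjusted.
With modified divisor 1580: modified quotas Red 5.211, Blue 6.073, Green 4.590, Gold 3.296, Silver 4.959.
Rounding down: Red 5, Blue 6, Green 4, Gold 3, Silver 4 (total 22).

Red 5, Blue 6, Green 4, Gold 3, Silver 4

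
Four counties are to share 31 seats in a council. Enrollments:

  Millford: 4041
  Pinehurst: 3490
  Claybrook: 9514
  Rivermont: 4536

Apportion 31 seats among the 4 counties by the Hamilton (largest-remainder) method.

Millford: 6, Pinehurst: 5, Claybrook: 14, Rivermont: 6

Standard divisor: 21581 ÷ 31 ≈ 696.161.
Standard quotas: Millford 5.8047, Pinehurst 5.0132, Claybrook 13.6664, Rivermont 6.5157.
Lower quotas: Millford 5, Pinehurst 5, Claybrook 13, Rivermont 6 (sum 29, leaving 2 seats).
Remainders in descending order: Millford 0.8047, Claybrook 0.6664, Rivermont 0.5157, Pinehurst 0.0132.
Largest remainders: Millford, Claybrook receive the extra seats.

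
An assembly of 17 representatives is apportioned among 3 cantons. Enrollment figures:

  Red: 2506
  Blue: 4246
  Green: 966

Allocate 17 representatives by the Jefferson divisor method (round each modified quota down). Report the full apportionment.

Standard divisor 7718/17 ≈ 454; standard quotas: Red 5.520, Blue 9.352, Green 2.128.
Rounding down gives 5, 9, 2 = 16 seats, so the divisor must be adjusted.
With modified divisor 420: modified quotas Red 5.967, Blue 10.110, Green 2.300.
Rounding down: Red 5, Blue 10, Green 2 (total 17).

Red: 5, Blue: 10, Green: 2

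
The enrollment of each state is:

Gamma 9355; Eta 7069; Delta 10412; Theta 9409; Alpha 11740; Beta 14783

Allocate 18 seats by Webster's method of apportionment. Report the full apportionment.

Standard divisor 62768/18 ≈ 3487.111; standard quotas: Gamma 2.683, Eta 2.027, Delta 2.986, Theta 2.698, Alpha 3.367, Beta 4.239.
Rounding to the nearest integer gives Gamma 3, Eta 2, Delta 3, Theta 3, Alpha 3, Beta 4 — total 18, matching the house size, so no adjustment is needed.

Gamma 3, Eta 2, Delta 3, Theta 3, Alpha 3, Beta 4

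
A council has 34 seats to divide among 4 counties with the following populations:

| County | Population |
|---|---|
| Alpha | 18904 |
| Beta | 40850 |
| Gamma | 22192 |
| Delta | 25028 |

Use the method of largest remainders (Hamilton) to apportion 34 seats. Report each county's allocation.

Total 106974; standard divisor 106974/34 ≈ 3146.294.
Standard quotas: Alpha 6.0083, Beta 12.9835, Gamma 7.0534, Delta 7.9548.
Lower quotas: Alpha 6, Beta 12, Gamma 7, Delta 7 (sum 32, leaving 2 seats).
Remainders in descending order: Beta 0.9835, Delta 0.9548, Gamma 0.0534, Alpha 0.0083.
The surplus seats go to Beta, Delta.

Alpha 6, Beta 13, Gamma 7, Delta 8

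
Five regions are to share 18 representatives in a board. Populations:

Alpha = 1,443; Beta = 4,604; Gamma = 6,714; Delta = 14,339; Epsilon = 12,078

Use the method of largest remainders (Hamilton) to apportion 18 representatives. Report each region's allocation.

Standard divisor: 39178 ÷ 18 ≈ 2176.556.
Standard quotas: Alpha 0.6630, Beta 2.1153, Gamma 3.0847, Delta 6.5879, Epsilon 5.5491.
Lower quotas: Alpha 0, Beta 2, Gamma 3, Delta 6, Epsilon 5 (sum 16, leaving 2 seats).
Remainders in descending order: Alpha 0.6630, Delta 0.5879, Epsilon 0.5491, Beta 0.1153, Gamma 0.0847.
The surplus seats go to Alpha, Delta.

Alpha: 1, Beta: 2, Gamma: 3, Delta: 7, Epsilon: 5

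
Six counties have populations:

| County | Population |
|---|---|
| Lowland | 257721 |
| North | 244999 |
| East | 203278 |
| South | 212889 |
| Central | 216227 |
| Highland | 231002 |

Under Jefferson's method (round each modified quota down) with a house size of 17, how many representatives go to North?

Standard divisor 1366116/17 ≈ 80359.765; standard quotas: Lowland 3.207, North 3.049, East 2.530, South 2.649, Central 2.691, Highland 2.875.
Rounding down gives 3, 3, 2, 2, 2, 2 = 14 seats, so the divisor must be adjusted.
With modified divisor 69400: modified quotas Lowland 3.714, North 3.530, East 2.929, South 3.068, Central 3.116, Highland 3.329.
Rounding down: Lowland 3, North 3, East 2, South 3, Central 3, Highland 3 (total 17).
North receives 3.

3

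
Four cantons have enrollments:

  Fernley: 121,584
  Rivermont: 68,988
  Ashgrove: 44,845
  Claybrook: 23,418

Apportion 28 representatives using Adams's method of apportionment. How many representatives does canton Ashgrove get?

5

Standard divisor 258835/28 ≈ 9244.107; standard quotas: Fernley 13.153, Rivermont 7.463, Ashgrove 4.851, Claybrook 2.533.
Rounding up gives 14, 8, 5, 3 = 30 seats, so the divisor must be adjusted.
With modified divisor 10000: modified quotas Fernley 12.158, Rivermont 6.899, Ashgrove 4.484, Claybrook 2.342.
Rounding up: Fernley 13, Rivermont 7, Ashgrove 5, Claybrook 3 (total 28).
Ashgrove receives 5.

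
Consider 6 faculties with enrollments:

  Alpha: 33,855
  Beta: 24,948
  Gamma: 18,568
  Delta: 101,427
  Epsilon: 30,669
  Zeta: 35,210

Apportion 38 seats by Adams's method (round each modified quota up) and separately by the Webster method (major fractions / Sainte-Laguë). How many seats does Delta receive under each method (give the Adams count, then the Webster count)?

15 and 16

Adams: Alpha 5, Beta 4, Gamma 3, Delta 15, Epsilon 5, Zeta 6.
Webster: Alpha 5, Beta 4, Gamma 3, Delta 16, Epsilon 5, Zeta 5.
Delta gets 15 under Adams and 16 under Webster.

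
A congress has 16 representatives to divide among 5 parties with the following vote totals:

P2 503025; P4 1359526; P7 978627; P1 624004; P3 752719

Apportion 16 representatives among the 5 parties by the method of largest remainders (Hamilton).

P2: 2, P4: 5, P7: 4, P1: 2, P3: 3

Standard divisor: 4217901 ÷ 16 ≈ 263618.812.
Standard quotas: P2 1.9082, P4 5.1572, P7 3.7123, P1 2.3671, P3 2.8553.
Lower quotas: P2 1, P4 5, P7 3, P1 2, P3 2 (sum 13, leaving 3 seats).
Remainders in descending order: P2 0.9082, P3 0.8553, P7 0.7123, P1 0.3671, P4 0.1572.
Largest remainders: P2, P3, P7 receive the extra seats.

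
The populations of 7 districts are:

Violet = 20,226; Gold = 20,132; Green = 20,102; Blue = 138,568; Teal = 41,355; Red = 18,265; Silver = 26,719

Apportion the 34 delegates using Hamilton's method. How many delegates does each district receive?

Violet 3, Gold 2, Green 2, Blue 17, Teal 5, Red 2, Silver 3

Total 285367; standard divisor 285367/34 ≈ 8393.147.
Standard quotas: Violet 2.4098, Gold 2.3986, Green 2.3950, Blue 16.5097, Teal 4.9272, Red 2.1762, Silver 3.1834.
Lower quotas: Violet 2, Gold 2, Green 2, Blue 16, Teal 4, Red 2, Silver 3 (sum 31, leaving 3 seats).
Remainders in descending order: Teal 0.9272, Blue 0.5097, Violet 0.4098, Gold 0.3986, Green 0.3950, Silver 0.1834, Red 0.1762.
The surplus seats go to Teal, Blue, Violet.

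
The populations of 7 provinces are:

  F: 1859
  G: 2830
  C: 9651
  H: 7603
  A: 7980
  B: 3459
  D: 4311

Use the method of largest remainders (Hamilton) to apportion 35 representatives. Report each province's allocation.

Total 37693; standard divisor 37693/35 ≈ 1076.943.
Standard quotas: F 1.7262, G 2.6278, C 8.9615, H 7.0598, A 7.4099, B 3.2119, D 4.0030.
Lower quotas: F 1, G 2, C 8, H 7, A 7, B 3, D 4 (sum 32, leaving 3 seats).
Remainders in descending order: C 0.9615, F 0.7262, G 0.6278, A 0.4099, B 0.2119, H 0.0598, D 0.0030.
Largest remainders: C, F, G receive the extra seats.

F: 2, G: 3, C: 9, H: 7, A: 7, B: 3, D: 4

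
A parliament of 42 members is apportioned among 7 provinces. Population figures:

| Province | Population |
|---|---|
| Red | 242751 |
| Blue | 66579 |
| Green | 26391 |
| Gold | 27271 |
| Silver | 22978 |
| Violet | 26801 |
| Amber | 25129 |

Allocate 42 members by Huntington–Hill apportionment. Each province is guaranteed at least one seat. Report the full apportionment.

Red 23; Blue 6; Green 3; Gold 3; Silver 2; Violet 3; Amber 2

With divisor 10553: modified quotas Red 23.003, Blue 6.309, Green 2.501, Gold 2.584, Silver 2.177, Violet 2.540, Amber 2.381.
Geometric-mean thresholds: Red √(23·24)=23.495, Blue √(6·7)=6.481, Green √(2·3)=2.449, Gold √(2·3)=2.449, Silver √(2·3)=2.449, Violet √(2·3)=2.449, Amber √(2·3)=2.449.
Each quota rounded against its threshold gives Red 23, Blue 6, Green 3, Gold 3, Silver 2, Violet 3, Amber 2 (total 42).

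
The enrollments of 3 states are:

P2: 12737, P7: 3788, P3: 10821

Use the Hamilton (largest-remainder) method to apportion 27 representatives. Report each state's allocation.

The standard divisor is 27346/27 ≈ 1012.815.
Standard quotas: P2 12.5758, P7 3.7401, P3 10.6841.
Lower quotas: P2 12, P7 3, P3 10 (sum 25, leaving 2 seats).
Remainders in descending order: P7 0.7401, P3 0.6841, P2 0.5758.
The surplus seats go to P7, P3.

P2 12; P7 4; P3 11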